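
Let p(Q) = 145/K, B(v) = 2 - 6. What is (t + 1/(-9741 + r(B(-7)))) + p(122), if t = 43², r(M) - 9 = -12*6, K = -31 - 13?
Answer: 99524075/53922 ≈ 1845.7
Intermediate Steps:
K = -44
B(v) = -4
r(M) = -63 (r(M) = 9 - 12*6 = 9 - 72 = -63)
t = 1849
p(Q) = -145/44 (p(Q) = 145/(-44) = 145*(-1/44) = -145/44)
(t + 1/(-9741 + r(B(-7)))) + p(122) = (1849 + 1/(-9741 - 63)) - 145/44 = (1849 + 1/(-9804)) - 145/44 = (1849 - 1/9804) - 145/44 = 18127595/9804 - 145/44 = 99524075/53922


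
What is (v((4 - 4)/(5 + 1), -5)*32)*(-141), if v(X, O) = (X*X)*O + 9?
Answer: -40608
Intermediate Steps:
v(X, O) = 9 + O*X**2 (v(X, O) = X**2*O + 9 = O*X**2 + 9 = 9 + O*X**2)
(v((4 - 4)/(5 + 1), -5)*32)*(-141) = ((9 - 5*(4 - 4)**2/(5 + 1)**2)*32)*(-141) = ((9 - 5*(0/6)**2)*32)*(-141) = ((9 - 5*(0*(1/6))**2)*32)*(-141) = ((9 - 5*0**2)*32)*(-141) = ((9 - 5*0)*32)*(-141) = ((9 + 0)*32)*(-141) = (9*32)*(-141) = 288*(-141) = -40608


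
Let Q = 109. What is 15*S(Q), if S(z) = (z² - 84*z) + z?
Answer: 42510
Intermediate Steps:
S(z) = z² - 83*z
15*S(Q) = 15*(109*(-83 + 109)) = 15*(109*26) = 15*2834 = 42510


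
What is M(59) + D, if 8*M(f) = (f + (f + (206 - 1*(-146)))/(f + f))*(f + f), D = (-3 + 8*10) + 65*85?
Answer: 52189/8 ≈ 6523.6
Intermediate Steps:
D = 5602 (D = (-3 + 80) + 5525 = 77 + 5525 = 5602)
M(f) = f*(f + (352 + f)/(2*f))/4 (M(f) = ((f + (f + (206 - 1*(-146)))/(f + f))*(f + f))/8 = ((f + (f + (206 + 146))/((2*f)))*(2*f))/8 = ((f + (f + 352)*(1/(2*f)))*(2*f))/8 = ((f + (352 + f)*(1/(2*f)))*(2*f))/8 = ((f + (352 + f)/(2*f))*(2*f))/8 = (2*f*(f + (352 + f)/(2*f)))/8 = f*(f + (352 + f)/(2*f))/4)
M(59) + D = (44 + (¼)*59² + (⅛)*59) + 5602 = (44 + (¼)*3481 + 59/8) + 5602 = (44 + 3481/4 + 59/8) + 5602 = 7373/8 + 5602 = 52189/8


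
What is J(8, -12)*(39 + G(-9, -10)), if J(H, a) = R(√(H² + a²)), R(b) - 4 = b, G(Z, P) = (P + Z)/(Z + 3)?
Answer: 506/3 + 506*√13/3 ≈ 776.80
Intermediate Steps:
G(Z, P) = (P + Z)/(3 + Z)
R(b) = 4 + b
J(H, a) = 4 + √(H² + a²)
J(8, -12)*(39 + G(-9, -10)) = (4 + √(8² + (-12)²))*(39 + (-10 - 9)/(3 - 9)) = (4 + √(64 + 144))*(39 - 19/(-6)) = (4 + √208)*(39 - ⅙*(-19)) = (4 + 4*√13)*(39 + 19/6) = (4 + 4*√13)*(253/6) = 506/3 + 506*√13/3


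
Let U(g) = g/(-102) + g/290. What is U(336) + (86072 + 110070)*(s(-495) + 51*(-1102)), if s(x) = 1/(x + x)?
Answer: -2690137608810079/244035 ≈ -1.1024e+10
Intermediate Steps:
U(g) = -47*g/7395 (U(g) = g*(-1/102) + g*(1/290) = -g/102 + g/290 = -47*g/7395)
s(x) = 1/(2*x)
U(336) + (86072 + 110070)*(s(-495) + 51*(-1102)) = -47/7395*336 + (86072 + 110070)*((½)/(-495) + 51*(-1102)) = -5264/2465 + 196142*((½)*(-1/495) - 56202) = -5264/2465 + 196142*(-1/990 - 56202) = -5264/2465 + 196142*(-55639981/990) = -5264/2465 - 5456668576651/495 = -2690137608810079/244035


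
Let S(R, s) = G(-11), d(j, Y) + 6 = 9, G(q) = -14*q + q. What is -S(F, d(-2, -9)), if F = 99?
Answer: -143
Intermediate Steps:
G(q) = -13*q
d(j, Y) = 3 (d(j, Y) = -6 + 9 = 3)
S(R, s) = 143 (S(R, s) = -13*(-11) = 143)
-S(F, d(-2, -9)) = -1*143 = -143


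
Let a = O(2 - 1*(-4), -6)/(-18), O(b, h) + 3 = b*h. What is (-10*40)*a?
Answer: -2600/3 ≈ -866.67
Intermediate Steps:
O(b, h) = -3 + b*h
a = 13/6 (a = (-3 + (2 - 1*(-4))*(-6))/(-18) = (-3 + (2 + 4)*(-6))*(-1/18) = (-3 + 6*(-6))*(-1/18) = (-3 - 36)*(-1/18) = -39*(-1/18) = 13/6 ≈ 2.1667)
(-10*40)*a = -10*40*(13/6) = -400*13/6 = -2600/3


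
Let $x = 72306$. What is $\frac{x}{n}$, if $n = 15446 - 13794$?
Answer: $\frac{36153}{826} \approx 43.769$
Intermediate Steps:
$n = 1652$ ($n = 15446 - 13794 = 1652$)
$\frac{x}{n} = \frac{72306}{1652} = 72306 \cdot \frac{1}{1652} = \frac{36153}{826}$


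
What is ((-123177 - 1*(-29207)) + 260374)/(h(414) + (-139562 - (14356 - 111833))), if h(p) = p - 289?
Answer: -41601/10490 ≈ -3.9658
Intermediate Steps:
h(p) = -289 + p
((-123177 - 1*(-29207)) + 260374)/(h(414) + (-139562 - (14356 - 111833))) = ((-123177 - 1*(-29207)) + 260374)/((-289 + 414) + (-139562 - (14356 - 111833))) = ((-123177 + 29207) + 260374)/(125 + (-139562 - 1*(-97477))) = (-93970 + 260374)/(125 + (-139562 + 97477)) = 166404/(125 - 42085) = 166404/(-41960) = 166404*(-1/41960) = -41601/10490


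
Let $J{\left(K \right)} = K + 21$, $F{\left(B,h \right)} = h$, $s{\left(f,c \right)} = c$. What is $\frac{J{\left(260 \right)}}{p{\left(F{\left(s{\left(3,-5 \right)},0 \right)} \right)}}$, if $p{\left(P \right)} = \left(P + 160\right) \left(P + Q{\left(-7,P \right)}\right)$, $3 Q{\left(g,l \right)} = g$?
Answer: $- \frac{843}{1120} \approx -0.75268$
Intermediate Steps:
$Q{\left(g,l \right)} = \frac{g}{3}$
$p{\left(P \right)} = \left(160 + P\right) \left(- \frac{7}{3} + P\right)$ ($p{\left(P \right)} = \left(P + 160\right) \left(P + \frac{1}{3} \left(-7\right)\right) = \left(160 + P\right) \left(P - \frac{7}{3}\right) = \left(160 + P\right) \left(- \frac{7}{3} + P\right)$)
$J{\left(K \right)} = 21 + K$
$\frac{J{\left(260 \right)}}{p{\left(F{\left(s{\left(3,-5 \right)},0 \right)} \right)}} = \frac{21 + 260}{- \frac{1120}{3} + 0^{2} + \frac{473}{3} \cdot 0} = \frac{281}{- \frac{1120}{3} + 0 + 0} = \frac{281}{- \frac{1120}{3}} = 281 \left(- \frac{3}{1120}\right) = - \frac{843}{1120}$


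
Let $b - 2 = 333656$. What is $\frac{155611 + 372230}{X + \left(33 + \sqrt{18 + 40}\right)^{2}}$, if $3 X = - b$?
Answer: $- \frac{522906214491}{109040993257} - \frac{313537554 \sqrt{58}}{109040993257} \approx -4.8174$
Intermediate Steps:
$b = 333658$ ($b = 2 + 333656 = 333658$)
$X = - \frac{333658}{3}$ ($X = \frac{\left(-1\right) 333658}{3} = \frac{1}{3} \left(-333658\right) = - \frac{333658}{3} \approx -1.1122 \cdot 10^{5}$)
$\frac{155611 + 372230}{X + \left(33 + \sqrt{18 + 40}\right)^{2}} = \frac{155611 + 372230}{- \frac{333658}{3} + \left(33 + \sqrt{18 + 40}\right)^{2}} = \frac{527841}{- \frac{333658}{3} + \left(33 + \sqrt{58}\right)^{2}}$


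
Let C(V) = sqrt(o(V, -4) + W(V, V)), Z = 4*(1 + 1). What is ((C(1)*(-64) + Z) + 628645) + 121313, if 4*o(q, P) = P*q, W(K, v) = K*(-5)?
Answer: 749966 - 64*I*sqrt(6) ≈ 7.4997e+5 - 156.77*I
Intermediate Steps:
W(K, v) = -5*K
Z = 8 (Z = 4*2 = 8)
o(q, P) = P*q/4 (o(q, P) = (P*q)/4 = P*q/4)
C(V) = sqrt(6)*sqrt(-V) (C(V) = sqrt((1/4)*(-4)*V - 5*V) = sqrt(-V - 5*V) = sqrt(-6*V) = sqrt(6)*sqrt(-V))
((C(1)*(-64) + Z) + 628645) + 121313 = (((sqrt(6)*sqrt(-1*1))*(-64) + 8) + 628645) + 121313 = (((sqrt(6)*sqrt(-1))*(-64) + 8) + 628645) + 121313 = (((sqrt(6)*I)*(-64) + 8) + 628645) + 121313 = (((I*sqrt(6))*(-64) + 8) + 628645) + 121313 = ((-64*I*sqrt(6) + 8) + 628645) + 121313 = ((8 - 64*I*sqrt(6)) + 628645) + 121313 = (628653 - 64*I*sqrt(6)) + 121313 = 749966 - 64*I*sqrt(6)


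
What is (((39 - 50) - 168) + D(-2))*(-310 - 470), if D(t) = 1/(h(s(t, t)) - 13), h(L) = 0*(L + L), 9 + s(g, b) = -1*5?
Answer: 139680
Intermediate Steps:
s(g, b) = -14 (s(g, b) = -9 - 1*5 = -9 - 5 = -14)
h(L) = 0 (h(L) = 0*(2*L) = 0)
D(t) = -1/13 (D(t) = 1/(0 - 13) = 1/(-13) = -1/13)
(((39 - 50) - 168) + D(-2))*(-310 - 470) = (((39 - 50) - 168) - 1/13)*(-310 - 470) = ((-11 - 168) - 1/13)*(-780) = (-179 - 1/13)*(-780) = -2328/13*(-780) = 139680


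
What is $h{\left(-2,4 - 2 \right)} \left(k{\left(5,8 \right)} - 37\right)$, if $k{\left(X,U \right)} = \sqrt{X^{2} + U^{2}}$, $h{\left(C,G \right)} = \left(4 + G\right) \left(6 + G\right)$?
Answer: $-1776 + 48 \sqrt{89} \approx -1323.2$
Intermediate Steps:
$k{\left(X,U \right)} = \sqrt{U^{2} + X^{2}}$
$h{\left(-2,4 - 2 \right)} \left(k{\left(5,8 \right)} - 37\right) = \left(24 + \left(4 - 2\right)^{2} + 10 \left(4 - 2\right)\right) \left(\sqrt{8^{2} + 5^{2}} - 37\right) = \left(24 + \left(4 - 2\right)^{2} + 10 \left(4 - 2\right)\right) \left(\sqrt{64 + 25} - 37\right) = \left(24 + 2^{2} + 10 \cdot 2\right) \left(\sqrt{89} - 37\right) = \left(24 + 4 + 20\right) \left(-37 + \sqrt{89}\right) = 48 \left(-37 + \sqrt{89}\right) = -1776 + 48 \sqrt{89}$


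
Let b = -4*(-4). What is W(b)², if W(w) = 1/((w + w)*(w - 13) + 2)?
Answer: 1/9604 ≈ 0.00010412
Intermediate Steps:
b = 16
W(w) = 1/(2 + 2*w*(-13 + w)) (W(w) = 1/((2*w)*(-13 + w) + 2) = 1/(2*w*(-13 + w) + 2) = 1/(2 + 2*w*(-13 + w)))
W(b)² = (1/(2*(1 + 16² - 13*16)))² = (1/(2*(1 + 256 - 208)))² = ((½)/49)² = ((½)*(1/49))² = (1/98)² = 1/9604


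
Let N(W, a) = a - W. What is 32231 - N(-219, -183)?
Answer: 32195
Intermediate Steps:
32231 - N(-219, -183) = 32231 - (-183 - 1*(-219)) = 32231 - (-183 + 219) = 32231 - 1*36 = 32231 - 36 = 32195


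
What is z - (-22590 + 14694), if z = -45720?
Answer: -37824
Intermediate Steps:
z - (-22590 + 14694) = -45720 - (-22590 + 14694) = -45720 - 1*(-7896) = -45720 + 7896 = -37824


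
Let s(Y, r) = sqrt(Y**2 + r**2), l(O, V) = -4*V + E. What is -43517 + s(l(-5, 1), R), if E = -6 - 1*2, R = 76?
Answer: -43517 + 4*sqrt(370) ≈ -43440.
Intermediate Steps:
E = -8 (E = -6 - 2 = -8)
l(O, V) = -8 - 4*V (l(O, V) = -4*V - 8 = -8 - 4*V)
-43517 + s(l(-5, 1), R) = -43517 + sqrt((-8 - 4*1)**2 + 76**2) = -43517 + sqrt((-8 - 4)**2 + 5776) = -43517 + sqrt((-12)**2 + 5776) = -43517 + sqrt(144 + 5776) = -43517 + sqrt(5920) = -43517 + 4*sqrt(370)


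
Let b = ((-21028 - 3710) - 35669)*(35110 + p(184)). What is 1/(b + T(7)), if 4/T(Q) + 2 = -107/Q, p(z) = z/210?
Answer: -12705/26946576981514 ≈ -4.7149e-10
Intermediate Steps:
p(z) = z/210 (p(z) = z*(1/210) = z/210)
T(Q) = 4/(-2 - 107/Q)
b = -222698983294/105 (b = ((-21028 - 3710) - 35669)*(35110 + (1/210)*184) = (-24738 - 35669)*(35110 + 92/105) = -60407*3686642/105 = -222698983294/105 ≈ -2.1209e+9)
1/(b + T(7)) = 1/(-222698983294/105 - 4*7/(107 + 2*7)) = 1/(-222698983294/105 - 4*7/(107 + 14)) = 1/(-222698983294/105 - 4*7/121) = 1/(-222698983294/105 - 4*7*1/121) = 1/(-222698983294/105 - 28/121) = 1/(-26946576981514/12705) = -12705/26946576981514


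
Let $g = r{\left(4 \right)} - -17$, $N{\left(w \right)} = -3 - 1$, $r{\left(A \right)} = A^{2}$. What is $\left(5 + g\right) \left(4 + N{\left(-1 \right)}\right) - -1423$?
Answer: $1423$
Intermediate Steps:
$N{\left(w \right)} = -4$ ($N{\left(w \right)} = -3 - 1 = -4$)
$g = 33$ ($g = 4^{2} - -17 = 16 + 17 = 33$)
$\left(5 + g\right) \left(4 + N{\left(-1 \right)}\right) - -1423 = \left(5 + 33\right) \left(4 - 4\right) - -1423 = 38 \cdot 0 + 1423 = 0 + 1423 = 1423$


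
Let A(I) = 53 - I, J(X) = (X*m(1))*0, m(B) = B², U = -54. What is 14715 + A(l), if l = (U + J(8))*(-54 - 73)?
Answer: 7910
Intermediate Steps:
J(X) = 0 (J(X) = (X*1²)*0 = (X*1)*0 = X*0 = 0)
l = 6858 (l = (-54 + 0)*(-54 - 73) = -54*(-127) = 6858)
14715 + A(l) = 14715 + (53 - 1*6858) = 14715 + (53 - 6858) = 14715 - 6805 = 7910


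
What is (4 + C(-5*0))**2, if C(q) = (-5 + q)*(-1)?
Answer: 81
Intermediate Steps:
C(q) = 5 - q
(4 + C(-5*0))**2 = (4 + (5 - (-5)*0))**2 = (4 + (5 - 1*0))**2 = (4 + (5 + 0))**2 = (4 + 5)**2 = 9**2 = 81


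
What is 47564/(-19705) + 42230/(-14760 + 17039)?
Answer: 723743794/44907695 ≈ 16.116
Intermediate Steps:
47564/(-19705) + 42230/(-14760 + 17039) = 47564*(-1/19705) + 42230/2279 = -47564/19705 + 42230*(1/2279) = -47564/19705 + 42230/2279 = 723743794/44907695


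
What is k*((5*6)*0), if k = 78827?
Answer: 0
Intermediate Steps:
k*((5*6)*0) = 78827*((5*6)*0) = 78827*(30*0) = 78827*0 = 0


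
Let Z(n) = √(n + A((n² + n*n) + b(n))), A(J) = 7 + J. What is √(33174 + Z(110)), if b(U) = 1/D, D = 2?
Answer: √(132696 + 2*√97270)/2 ≈ 182.56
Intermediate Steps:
b(U) = ½ (b(U) = 1/2 = ½)
Z(n) = √(15/2 + n + 2*n²) (Z(n) = √(n + (7 + ((n² + n*n) + ½))) = √(n + (7 + ((n² + n²) + ½))) = √(n + (7 + (2*n² + ½))) = √(n + (7 + (½ + 2*n²))) = √(n + (15/2 + 2*n²)) = √(15/2 + n + 2*n²))
√(33174 + Z(110)) = √(33174 + √(30 + 4*110 + 8*110²)/2) = √(33174 + √(30 + 440 + 8*12100)/2) = √(33174 + √(30 + 440 + 96800)/2) = √(33174 + √97270/2)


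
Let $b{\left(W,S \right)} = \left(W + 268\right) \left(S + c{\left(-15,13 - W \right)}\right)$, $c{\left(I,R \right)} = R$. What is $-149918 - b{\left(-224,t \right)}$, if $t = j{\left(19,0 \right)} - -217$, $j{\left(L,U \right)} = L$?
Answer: $-170730$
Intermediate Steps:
$t = 236$ ($t = 19 - -217 = 19 + 217 = 236$)
$b{\left(W,S \right)} = \left(268 + W\right) \left(13 + S - W\right)$ ($b{\left(W,S \right)} = \left(W + 268\right) \left(S - \left(-13 + W\right)\right) = \left(268 + W\right) \left(13 + S - W\right)$)
$-149918 - b{\left(-224,t \right)} = -149918 - \left(3484 - \left(-224\right)^{2} - -57120 + 268 \cdot 236 + 236 \left(-224\right)\right) = -149918 - \left(3484 - 50176 + 57120 + 63248 - 52864\right) = -149918 - 20812 = -170730$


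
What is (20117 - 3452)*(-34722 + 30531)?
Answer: -69843015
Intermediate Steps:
(20117 - 3452)*(-34722 + 30531) = 16665*(-4191) = -69843015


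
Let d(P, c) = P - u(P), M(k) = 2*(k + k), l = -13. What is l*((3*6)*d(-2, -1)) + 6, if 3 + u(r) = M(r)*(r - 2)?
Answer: 7260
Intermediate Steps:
M(k) = 4*k (M(k) = 2*(2*k) = 4*k)
u(r) = -3 + 4*r*(-2 + r) (u(r) = -3 + (4*r)*(r - 2) = -3 + (4*r)*(-2 + r) = -3 + 4*r*(-2 + r))
d(P, c) = 3 - 4*P**2 + 9*P (d(P, c) = P - (-3 - 8*P + 4*P**2) = P + (3 - 4*P**2 + 8*P) = 3 - 4*P**2 + 9*P)
l*((3*6)*d(-2, -1)) + 6 = -13*3*6*(3 - 4*(-2)**2 + 9*(-2)) + 6 = -234*(3 - 4*4 - 18) + 6 = -234*(3 - 16 - 18) + 6 = -234*(-31) + 6 = -13*(-558) + 6 = 7254 + 6 = 7260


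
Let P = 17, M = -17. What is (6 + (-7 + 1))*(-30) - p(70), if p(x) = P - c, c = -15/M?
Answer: -274/17 ≈ -16.118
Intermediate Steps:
c = 15/17 (c = -15/(-17) = -15*(-1/17) = 15/17 ≈ 0.88235)
p(x) = 274/17 (p(x) = 17 - 1*15/17 = 17 - 15/17 = 274/17)
(6 + (-7 + 1))*(-30) - p(70) = (6 + (-7 + 1))*(-30) - 1*274/17 = (6 - 6)*(-30) - 274/17 = 0*(-30) - 274/17 = 0 - 274/17 = -274/17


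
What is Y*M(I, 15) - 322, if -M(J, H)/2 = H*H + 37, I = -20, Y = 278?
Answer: -145994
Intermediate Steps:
M(J, H) = -74 - 2*H² (M(J, H) = -2*(H*H + 37) = -2*(H² + 37) = -2*(37 + H²) = -74 - 2*H²)
Y*M(I, 15) - 322 = 278*(-74 - 2*15²) - 322 = 278*(-74 - 2*225) - 322 = 278*(-74 - 450) - 322 = 278*(-524) - 322 = -145672 - 322 = -145994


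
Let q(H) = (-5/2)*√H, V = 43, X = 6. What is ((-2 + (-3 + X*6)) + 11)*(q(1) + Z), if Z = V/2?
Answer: 798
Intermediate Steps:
q(H) = -5*√H/2 (q(H) = (-5*½)*√H = -5*√H/2)
Z = 43/2 ≈ 21.500
((-2 + (-3 + X*6)) + 11)*(q(1) + Z) = ((-2 + (-3 + 6*6)) + 11)*(-5*√1/2 + 43/2) = ((-2 + (-3 + 36)) + 11)*(-5/2*1 + 43/2) = ((-2 + 33) + 11)*(-5/2 + 43/2) = (31 + 11)*19 = 42*19 = 798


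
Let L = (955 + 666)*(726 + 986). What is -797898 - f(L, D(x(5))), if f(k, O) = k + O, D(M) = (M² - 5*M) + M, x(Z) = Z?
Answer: -3573055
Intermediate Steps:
L = 2775152 (L = 1621*1712 = 2775152)
D(M) = M² - 4*M
f(k, O) = O + k
-797898 - f(L, D(x(5))) = -797898 - (5*(-4 + 5) + 2775152) = -797898 - (5*1 + 2775152) = -797898 - (5 + 2775152) = -797898 - 1*2775157 = -797898 - 2775157 = -3573055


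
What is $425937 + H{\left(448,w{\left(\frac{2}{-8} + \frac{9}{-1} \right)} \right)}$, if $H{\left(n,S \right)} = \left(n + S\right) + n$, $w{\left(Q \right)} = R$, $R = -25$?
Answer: $426808$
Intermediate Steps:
$w{\left(Q \right)} = -25$
$H{\left(n,S \right)} = S + 2 n$ ($H{\left(n,S \right)} = \left(S + n\right) + n = S + 2 n$)
$425937 + H{\left(448,w{\left(\frac{2}{-8} + \frac{9}{-1} \right)} \right)} = 425937 + \left(-25 + 2 \cdot 448\right) = 425937 + \left(-25 + 896\right) = 425937 + 871 = 426808$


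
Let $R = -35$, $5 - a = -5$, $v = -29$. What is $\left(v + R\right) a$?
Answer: $-640$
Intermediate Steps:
$a = 10$ ($a = 5 - -5 = 5 + 5 = 10$)
$\left(v + R\right) a = \left(-29 - 35\right) 10 = \left(-64\right) 10 = -640$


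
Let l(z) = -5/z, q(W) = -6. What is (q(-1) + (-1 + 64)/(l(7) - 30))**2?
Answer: 2996361/46225 ≈ 64.821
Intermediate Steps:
(q(-1) + (-1 + 64)/(l(7) - 30))**2 = (-6 + (-1 + 64)/(-5/7 - 30))**2 = (-6 + 63/(-5*1/7 - 30))**2 = (-6 + 63/(-5/7 - 30))**2 = (-6 + 63/(-215/7))**2 = (-6 + 63*(-7/215))**2 = (-6 - 441/215)**2 = (-1731/215)**2 = 2996361/46225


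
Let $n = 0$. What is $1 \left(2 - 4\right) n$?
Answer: $0$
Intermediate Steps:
$1 \left(2 - 4\right) n = 1 \left(2 - 4\right) 0 = 1 \left(-2\right) 0 = \left(-2\right) 0 = 0$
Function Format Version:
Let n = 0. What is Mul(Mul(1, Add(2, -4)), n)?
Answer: 0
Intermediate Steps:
Mul(Mul(1, Add(2, -4)), n) = Mul(Mul(1, Add(2, -4)), 0) = Mul(Mul(1, -2), 0) = Mul(-2, 0) = 0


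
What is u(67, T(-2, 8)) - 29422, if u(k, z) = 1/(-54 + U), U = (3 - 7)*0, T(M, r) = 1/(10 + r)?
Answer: -1588789/54 ≈ -29422.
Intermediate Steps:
U = 0 (U = -4*0 = 0)
u(k, z) = -1/54 (u(k, z) = 1/(-54 + 0) = 1/(-54) = -1/54)
u(67, T(-2, 8)) - 29422 = -1/54 - 29422 = -1588789/54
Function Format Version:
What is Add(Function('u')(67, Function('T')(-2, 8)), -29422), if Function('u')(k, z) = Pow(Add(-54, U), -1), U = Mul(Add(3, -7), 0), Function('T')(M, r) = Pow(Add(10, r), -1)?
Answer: Rational(-1588789, 54) ≈ -29422.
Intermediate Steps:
U = 0 (U = Mul(-4, 0) = 0)
Function('u')(k, z) = Rational(-1, 54) (Function('u')(k, z) = Pow(Add(-54, 0), -1) = Pow(-54, -1) = Rational(-1, 54))
Add(Function('u')(67, Function('T')(-2, 8)), -29422) = Add(Rational(-1, 54), -29422) = Rational(-1588789, 54)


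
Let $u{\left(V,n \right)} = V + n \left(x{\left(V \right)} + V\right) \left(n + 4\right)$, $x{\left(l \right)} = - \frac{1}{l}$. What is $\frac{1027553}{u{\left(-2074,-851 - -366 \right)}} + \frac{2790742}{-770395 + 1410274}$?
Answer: $\frac{2799073074964209004}{642101873643121029} \approx 4.3592$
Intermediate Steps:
$u{\left(V,n \right)} = V + n \left(4 + n\right) \left(V - \frac{1}{V}\right)$ ($u{\left(V,n \right)} = V + n \left(- \frac{1}{V} + V\right) \left(n + 4\right) = V + n \left(V - \frac{1}{V}\right) \left(4 + n\right) = V + n \left(4 + n\right) \left(V - \frac{1}{V}\right)$)
$\frac{1027553}{u{\left(-2074,-851 - -366 \right)}} + \frac{2790742}{-770395 + 1410274} = \frac{1027553}{\frac{1}{-2074} \left(- \left(-851 - -366\right)^{2} - 4 \left(-851 - -366\right) + \left(-2074\right)^{2} \left(1 + \left(-851 - -366\right)^{2} + 4 \left(-851 - -366\right)\right)\right)} + \frac{2790742}{-770395 + 1410274} = \frac{1027553}{\left(- \frac{1}{2074}\right) \left(- \left(-851 + 366\right)^{2} - 4 \left(-851 + 366\right) + 4301476 \left(1 + \left(-851 + 366\right)^{2} + 4 \left(-851 + 366\right)\right)\right)} + \frac{2790742}{639879} = \frac{1027553}{\left(- \frac{1}{2074}\right) \left(- \left(-485\right)^{2} - -1940 + 4301476 \left(1 + \left(-485\right)^{2} + 4 \left(-485\right)\right)\right)} + 2790742 \cdot \frac{1}{639879} = \frac{1027553}{\left(- \frac{1}{2074}\right) \left(\left(-1\right) 235225 + 1940 + 4301476 \left(1 + 235225 - 1940\right)\right)} + \frac{2790742}{639879} = \frac{1027553}{\left(- \frac{1}{2074}\right) \left(-235225 + 1940 + 4301476 \cdot 233286\right)} + \frac{2790742}{639879} = \frac{1027553}{\left(- \frac{1}{2074}\right) \left(-235225 + 1940 + 1003474130136\right)} + \frac{2790742}{639879} = \frac{1027553}{\left(- \frac{1}{2074}\right) 1003473896851} + \frac{2790742}{639879} = \frac{1027553}{- \frac{1003473896851}{2074}} + \frac{2790742}{639879} = 1027553 \left(- \frac{2074}{1003473896851}\right) + \frac{2790742}{639879} = - \frac{2131144922}{1003473896851} + \frac{2790742}{639879} = \frac{2799073074964209004}{642101873643121029}$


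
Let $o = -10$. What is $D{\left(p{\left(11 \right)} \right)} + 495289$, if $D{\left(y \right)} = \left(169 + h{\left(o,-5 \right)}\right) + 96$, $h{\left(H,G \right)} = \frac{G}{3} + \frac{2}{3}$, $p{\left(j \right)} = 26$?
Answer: $495553$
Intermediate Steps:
$h{\left(H,G \right)} = \frac{2}{3} + \frac{G}{3}$ ($h{\left(H,G \right)} = G \frac{1}{3} + 2 \cdot \frac{1}{3} = \frac{G}{3} + \frac{2}{3} = \frac{2}{3} + \frac{G}{3}$)
$D{\left(y \right)} = 264$ ($D{\left(y \right)} = \left(169 + \left(\frac{2}{3} + \frac{1}{3} \left(-5\right)\right)\right) + 96 = \left(169 + \left(\frac{2}{3} - \frac{5}{3}\right)\right) + 96 = \left(169 - 1\right) + 96 = 168 + 96 = 264$)
$D{\left(p{\left(11 \right)} \right)} + 495289 = 264 + 495289 = 495553$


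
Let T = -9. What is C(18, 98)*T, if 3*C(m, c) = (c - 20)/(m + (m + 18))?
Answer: -13/3 ≈ -4.3333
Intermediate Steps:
C(m, c) = (-20 + c)/(3*(18 + 2*m)) (C(m, c) = ((c - 20)/(m + (m + 18)))/3 = ((-20 + c)/(m + (18 + m)))/3 = ((-20 + c)/(18 + 2*m))/3 = (-20 + c)/(3*(18 + 2*m)))
C(18, 98)*T = ((-20 + 98)/(6*(9 + 18)))*(-9) = ((1/6)*78/27)*(-9) = ((1/6)*(1/27)*78)*(-9) = (13/27)*(-9) = -13/3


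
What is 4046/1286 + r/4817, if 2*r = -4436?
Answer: 8318617/3097331 ≈ 2.6857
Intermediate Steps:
r = -2218 (r = (½)*(-4436) = -2218)
4046/1286 + r/4817 = 4046/1286 - 2218/4817 = 4046*(1/1286) - 2218*1/4817 = 2023/643 - 2218/4817 = 8318617/3097331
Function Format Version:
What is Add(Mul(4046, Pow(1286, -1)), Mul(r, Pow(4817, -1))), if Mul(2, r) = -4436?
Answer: Rational(8318617, 3097331) ≈ 2.6857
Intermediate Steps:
r = -2218 (r = Mul(Rational(1, 2), -4436) = -2218)
Add(Mul(4046, Pow(1286, -1)), Mul(r, Pow(4817, -1))) = Add(Mul(4046, Pow(1286, -1)), Mul(-2218, Pow(4817, -1))) = Add(Mul(4046, Rational(1, 1286)), Mul(-2218, Rational(1, 4817))) = Add(Rational(2023, 643), Rational(-2218, 4817)) = Rational(8318617, 3097331)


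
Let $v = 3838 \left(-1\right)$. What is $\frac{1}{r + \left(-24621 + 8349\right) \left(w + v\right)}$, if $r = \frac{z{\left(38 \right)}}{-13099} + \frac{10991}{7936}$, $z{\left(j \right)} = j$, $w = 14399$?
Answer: $- \frac{103953664}{17864290647971547} \approx -5.8191 \cdot 10^{-9}$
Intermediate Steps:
$v = -3838$
$r = \frac{143669541}{103953664}$ ($r = \frac{38}{-13099} + \frac{10991}{7936} = 38 \left(- \frac{1}{13099}\right) + 10991 \cdot \frac{1}{7936} = - \frac{38}{13099} + \frac{10991}{7936} = \frac{143669541}{103953664} \approx 1.3821$)
$\frac{1}{r + \left(-24621 + 8349\right) \left(w + v\right)} = \frac{1}{\frac{143669541}{103953664} + \left(-24621 + 8349\right) \left(14399 - 3838\right)} = \frac{1}{\frac{143669541}{103953664} - 171848592} = \frac{1}{- \frac{17864290647971547}{103953664}} = - \frac{103953664}{17864290647971547}$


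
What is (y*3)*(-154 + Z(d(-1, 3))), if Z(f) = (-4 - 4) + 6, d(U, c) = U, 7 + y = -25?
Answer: 14976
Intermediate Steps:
y = -32 (y = -7 - 25 = -32)
Z(f) = -2 (Z(f) = -8 + 6 = -2)
(y*3)*(-154 + Z(d(-1, 3))) = (-32*3)*(-154 - 2) = -96*(-156) = 14976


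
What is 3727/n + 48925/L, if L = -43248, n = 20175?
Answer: -275292193/290842800 ≈ -0.94653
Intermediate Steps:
3727/n + 48925/L = 3727/20175 + 48925/(-43248) = 3727*(1/20175) + 48925*(-1/43248) = 3727/20175 - 48925/43248 = -275292193/290842800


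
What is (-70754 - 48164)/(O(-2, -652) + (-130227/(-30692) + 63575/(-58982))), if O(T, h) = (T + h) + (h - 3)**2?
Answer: -107637173570696/387737637431919 ≈ -0.27760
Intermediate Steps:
O(T, h) = T + h + (-3 + h)**2 (O(T, h) = (T + h) + (-3 + h)**2 = T + h + (-3 + h)**2)
(-70754 - 48164)/(O(-2, -652) + (-130227/(-30692) + 63575/(-58982))) = (-70754 - 48164)/((-2 - 652 + (-3 - 652)**2) + (-130227/(-30692) + 63575/(-58982))) = -118918/((-2 - 652 + (-655)**2) + (-130227*(-1/30692) + 63575*(-1/58982))) = -118918/((-2 - 652 + 429025) + (130227/30692 - 63575/58982)) = -118918/(428371 + 2864902507/905137772) = -118918/387737637431919/905137772 = -118918*905137772/387737637431919 = -107637173570696/387737637431919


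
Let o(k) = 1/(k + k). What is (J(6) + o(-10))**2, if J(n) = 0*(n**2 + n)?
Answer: 1/400 ≈ 0.0025000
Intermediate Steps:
o(k) = 1/(2*k)
J(n) = 0 (J(n) = 0*(n + n**2) = 0)
(J(6) + o(-10))**2 = (0 + (1/2)/(-10))**2 = (0 + (1/2)*(-1/10))**2 = (0 - 1/20)**2 = (-1/20)**2 = 1/400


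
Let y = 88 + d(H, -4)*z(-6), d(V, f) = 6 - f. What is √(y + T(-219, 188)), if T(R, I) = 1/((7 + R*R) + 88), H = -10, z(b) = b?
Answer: √16165665966/24028 ≈ 5.2915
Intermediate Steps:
T(R, I) = 1/(95 + R²) (T(R, I) = 1/((7 + R²) + 88) = 1/(95 + R²))
y = 28 (y = 88 + (6 - 1*(-4))*(-6) = 88 + (6 + 4)*(-6) = 88 + 10*(-6) = 88 - 60 = 28)
√(y + T(-219, 188)) = √(28 + 1/(95 + (-219)²)) = √(28 + 1/(95 + 47961)) = √(28 + 1/48056) = √(1345569/48056) = √16165665966/24028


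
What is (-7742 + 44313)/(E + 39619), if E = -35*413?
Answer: 36571/25164 ≈ 1.4533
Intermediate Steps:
E = -14455
(-7742 + 44313)/(E + 39619) = (-7742 + 44313)/(-14455 + 39619) = 36571/25164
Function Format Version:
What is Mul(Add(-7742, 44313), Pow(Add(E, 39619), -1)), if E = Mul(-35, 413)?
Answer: Rational(36571, 25164) ≈ 1.4533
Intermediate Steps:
E = -14455
Mul(Add(-7742, 44313), Pow(Add(E, 39619), -1)) = Mul(Add(-7742, 44313), Pow(Add(-14455, 39619), -1)) = Mul(36571, Pow(25164, -1)) = Mul(36571, Rational(1, 25164)) = Rational(36571, 25164)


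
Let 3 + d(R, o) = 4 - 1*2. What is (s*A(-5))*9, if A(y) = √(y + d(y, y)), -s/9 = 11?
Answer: -891*I*√6 ≈ -2182.5*I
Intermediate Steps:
s = -99 (s = -9*11 = -99)
d(R, o) = -1 (d(R, o) = -3 + (4 - 1*2) = -3 + (4 - 2) = -3 + 2 = -1)
A(y) = √(-1 + y) (A(y) = √(y - 1) = √(-1 + y))
(s*A(-5))*9 = -99*√(-1 - 5)*9 = -99*I*√6*9 = -891*I*√6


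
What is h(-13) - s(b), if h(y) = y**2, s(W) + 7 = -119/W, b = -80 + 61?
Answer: 3225/19 ≈ 169.74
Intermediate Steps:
b = -19
s(W) = -7 - 119/W
h(-13) - s(b) = (-13)**2 - (-7 - 119/(-19)) = 169 - (-7 - 119*(-1/19)) = 169 - (-7 + 119/19) = 169 - 1*(-14/19) = 169 + 14/19 = 3225/19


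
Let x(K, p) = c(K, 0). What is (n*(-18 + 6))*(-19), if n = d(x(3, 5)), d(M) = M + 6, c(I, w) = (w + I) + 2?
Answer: 2508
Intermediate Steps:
c(I, w) = 2 + I + w (c(I, w) = (I + w) + 2 = 2 + I + w)
x(K, p) = 2 + K (x(K, p) = 2 + K + 0 = 2 + K)
d(M) = 6 + M
n = 11 (n = 6 + (2 + 3) = 6 + 5 = 11)
(n*(-18 + 6))*(-19) = (11*(-18 + 6))*(-19) = (11*(-12))*(-19) = -132*(-19) = 2508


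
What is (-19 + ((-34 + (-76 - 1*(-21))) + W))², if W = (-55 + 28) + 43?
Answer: 8464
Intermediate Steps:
W = 16 (W = -27 + 43 = 16)
(-19 + ((-34 + (-76 - 1*(-21))) + W))² = (-19 + ((-34 + (-76 - 1*(-21))) + 16))² = (-19 + ((-34 + (-76 + 21)) + 16))² = (-19 + ((-34 - 55) + 16))² = (-19 + (-89 + 16))² = (-19 - 73)² = (-92)² = 8464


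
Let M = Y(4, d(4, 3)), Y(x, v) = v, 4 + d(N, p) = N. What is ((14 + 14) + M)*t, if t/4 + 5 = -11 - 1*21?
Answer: -4144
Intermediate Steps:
t = -148 (t = -20 + 4*(-11 - 1*21) = -20 + 4*(-11 - 21) = -20 + 4*(-32) = -20 - 128 = -148)
d(N, p) = -4 + N
M = 0 (M = -4 + 4 = 0)
((14 + 14) + M)*t = ((14 + 14) + 0)*(-148) = (28 + 0)*(-148) = 28*(-148) = -4144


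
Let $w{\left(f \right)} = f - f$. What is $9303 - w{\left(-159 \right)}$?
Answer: $9303$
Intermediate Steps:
$w{\left(f \right)} = 0$
$9303 - w{\left(-159 \right)} = 9303 - 0 = 9303 + 0 = 9303$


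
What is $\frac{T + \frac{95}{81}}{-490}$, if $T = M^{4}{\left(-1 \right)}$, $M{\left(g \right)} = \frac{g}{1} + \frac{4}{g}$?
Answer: $- \frac{5072}{3969} \approx -1.2779$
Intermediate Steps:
$M{\left(g \right)} = g + \frac{4}{g}$ ($M{\left(g \right)} = g 1 + \frac{4}{g} = g + \frac{4}{g}$)
$T = 625$ ($T = \left(-1 + \frac{4}{-1}\right)^{4} = \left(-1 + 4 \left(-1\right)\right)^{4} = \left(-1 - 4\right)^{4} = \left(-5\right)^{4} = 625$)
$\frac{T + \frac{95}{81}}{-490} = \frac{625 + \frac{95}{81}}{-490} = \left(625 + 95 \cdot \frac{1}{81}\right) \left(- \frac{1}{490}\right) = \left(625 + \frac{95}{81}\right) \left(- \frac{1}{490}\right) = \frac{50720}{81} \left(- \frac{1}{490}\right) = - \frac{5072}{3969}$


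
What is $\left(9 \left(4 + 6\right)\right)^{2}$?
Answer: $8100$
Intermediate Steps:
$\left(9 \left(4 + 6\right)\right)^{2} = \left(9 \cdot 10\right)^{2} = 90^{2} = 8100$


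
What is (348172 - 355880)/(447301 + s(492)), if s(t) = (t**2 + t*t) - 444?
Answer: -7708/930985 ≈ -0.0082794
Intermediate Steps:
s(t) = -444 + 2*t**2 (s(t) = (t**2 + t**2) - 444 = 2*t**2 - 444 = -444 + 2*t**2)
(348172 - 355880)/(447301 + s(492)) = (348172 - 355880)/(447301 + (-444 + 2*492**2)) = -7708/(447301 + (-444 + 2*242064)) = -7708/(447301 + (-444 + 484128)) = -7708/(447301 + 483684) = -7708/930985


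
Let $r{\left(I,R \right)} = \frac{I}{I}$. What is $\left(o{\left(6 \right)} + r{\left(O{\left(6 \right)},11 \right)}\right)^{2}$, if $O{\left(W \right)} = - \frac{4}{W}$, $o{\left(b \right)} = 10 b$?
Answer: $3721$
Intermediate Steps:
$r{\left(I,R \right)} = 1$
$\left(o{\left(6 \right)} + r{\left(O{\left(6 \right)},11 \right)}\right)^{2} = \left(10 \cdot 6 + 1\right)^{2} = \left(60 + 1\right)^{2} = 61^{2} = 3721$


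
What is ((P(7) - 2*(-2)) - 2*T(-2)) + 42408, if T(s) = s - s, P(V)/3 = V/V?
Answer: 42415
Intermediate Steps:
P(V) = 3 (P(V) = 3*(V/V) = 3*1 = 3)
T(s) = 0
((P(7) - 2*(-2)) - 2*T(-2)) + 42408 = ((3 - 2*(-2)) - 2*0) + 42408 = ((3 + 4) + 0) + 42408 = (7 + 0) + 42408 = 7 + 42408 = 42415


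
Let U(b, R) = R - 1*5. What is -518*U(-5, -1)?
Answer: 3108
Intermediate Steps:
U(b, R) = -5 + R (U(b, R) = R - 5 = -5 + R)
-518*U(-5, -1) = -518*(-5 - 1) = -518*(-6) = 3108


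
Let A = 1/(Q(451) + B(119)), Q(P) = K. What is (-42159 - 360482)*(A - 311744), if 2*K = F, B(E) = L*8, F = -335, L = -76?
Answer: 194682941372386/1551 ≈ 1.2552e+11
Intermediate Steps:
B(E) = -608 (B(E) = -76*8 = -608)
K = -335/2 (K = (1/2)*(-335) = -335/2 ≈ -167.50)
Q(P) = -335/2
A = -2/1551 (A = 1/(-335/2 - 608) = 1/(-1551/2) = -2/1551 ≈ -0.0012895)
(-42159 - 360482)*(A - 311744) = (-42159 - 360482)*(-2/1551 - 311744) = -402641*(-483514946/1551) = 194682941372386/1551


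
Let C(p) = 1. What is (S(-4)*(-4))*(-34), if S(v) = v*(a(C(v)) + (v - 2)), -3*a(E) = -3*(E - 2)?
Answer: 3808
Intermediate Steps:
a(E) = -2 + E (a(E) = -(-1)*(E - 2) = -(-1)*(-2 + E) = -(6 - 3*E)/3 = -2 + E)
S(v) = v*(-3 + v) (S(v) = v*((-2 + 1) + (v - 2)) = v*(-1 + (-2 + v)) = v*(-3 + v))
(S(-4)*(-4))*(-34) = (-4*(-3 - 4)*(-4))*(-34) = (-4*(-7)*(-4))*(-34) = (28*(-4))*(-34) = -112*(-34) = 3808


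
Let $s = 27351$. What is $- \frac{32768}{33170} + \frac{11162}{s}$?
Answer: $- \frac{262997014}{453616335} \approx -0.57978$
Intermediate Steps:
$- \frac{32768}{33170} + \frac{11162}{s} = - \frac{32768}{33170} + \frac{11162}{27351} = \left(-32768\right) \frac{1}{33170} + 11162 \cdot \frac{1}{27351} = - \frac{16384}{16585} + \frac{11162}{27351} = - \frac{262997014}{453616335}$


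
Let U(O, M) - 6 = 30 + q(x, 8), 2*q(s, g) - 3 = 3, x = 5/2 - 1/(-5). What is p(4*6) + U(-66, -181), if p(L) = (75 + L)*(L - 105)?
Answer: -7980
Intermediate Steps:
x = 27/10 (x = 5*(½) - 1*(-⅕) = 5/2 + ⅕ = 27/10 ≈ 2.7000)
q(s, g) = 3 (q(s, g) = 3/2 + (½)*3 = 3/2 + 3/2 = 3)
U(O, M) = 39 (U(O, M) = 6 + (30 + 3) = 6 + 33 = 39)
p(L) = (-105 + L)*(75 + L) (p(L) = (75 + L)*(-105 + L) = (-105 + L)*(75 + L))
p(4*6) + U(-66, -181) = (-7875 + (4*6)² - 120*6) + 39 = (-7875 + 24² - 30*24) + 39 = (-7875 + 576 - 720) + 39 = -8019 + 39 = -7980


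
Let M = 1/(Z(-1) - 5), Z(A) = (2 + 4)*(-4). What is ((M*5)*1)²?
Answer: 25/841 ≈ 0.029727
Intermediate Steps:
Z(A) = -24 (Z(A) = 6*(-4) = -24)
M = -1/29 (M = 1/(-24 - 5) = 1/(-29) = -1/29 ≈ -0.034483)
((M*5)*1)² = (-1/29*5*1)² = (-5/29*1)² = (-5/29)² = 25/841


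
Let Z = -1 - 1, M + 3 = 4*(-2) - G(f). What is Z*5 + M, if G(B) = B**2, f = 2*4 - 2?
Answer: -57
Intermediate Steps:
f = 6 (f = 8 - 2 = 6)
M = -47 (M = -3 + (4*(-2) - 1*6**2) = -3 + (-8 - 1*36) = -3 + (-8 - 36) = -3 - 44 = -47)
Z = -2
Z*5 + M = -2*5 - 47 = -10 - 47 = -57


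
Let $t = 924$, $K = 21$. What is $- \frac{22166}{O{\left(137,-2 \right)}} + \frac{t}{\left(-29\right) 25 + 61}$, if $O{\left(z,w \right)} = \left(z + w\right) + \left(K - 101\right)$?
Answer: $- \frac{3692261}{9130} \approx -404.41$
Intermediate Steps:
$O{\left(z,w \right)} = -80 + w + z$ ($O{\left(z,w \right)} = \left(z + w\right) + \left(21 - 101\right) = \left(w + z\right) + \left(21 - 101\right) = \left(w + z\right) - 80 = -80 + w + z$)
$- \frac{22166}{O{\left(137,-2 \right)}} + \frac{t}{\left(-29\right) 25 + 61} = - \frac{22166}{-80 - 2 + 137} + \frac{924}{\left(-29\right) 25 + 61} = - \frac{22166}{55} + \frac{924}{-725 + 61} = \left(-22166\right) \frac{1}{55} + \frac{924}{-664} = - \frac{22166}{55} + 924 \left(- \frac{1}{664}\right) = - \frac{22166}{55} - \frac{231}{166} = - \frac{3692261}{9130}$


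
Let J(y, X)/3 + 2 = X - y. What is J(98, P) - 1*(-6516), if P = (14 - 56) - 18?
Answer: 6036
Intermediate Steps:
P = -60 (P = -42 - 18 = -60)
J(y, X) = -6 - 3*y + 3*X (J(y, X) = -6 + 3*(X - y) = -6 + (-3*y + 3*X) = -6 - 3*y + 3*X)
J(98, P) - 1*(-6516) = (-6 - 3*98 + 3*(-60)) - 1*(-6516) = (-6 - 294 - 180) + 6516 = -480 + 6516 = 6036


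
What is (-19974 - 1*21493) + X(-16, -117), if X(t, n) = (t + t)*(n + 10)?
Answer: -38043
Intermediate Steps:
X(t, n) = 2*t*(10 + n) (X(t, n) = (2*t)*(10 + n) = 2*t*(10 + n))
(-19974 - 1*21493) + X(-16, -117) = (-19974 - 1*21493) + 2*(-16)*(10 - 117) = (-19974 - 21493) + 2*(-16)*(-107) = -41467 + 3424 = -38043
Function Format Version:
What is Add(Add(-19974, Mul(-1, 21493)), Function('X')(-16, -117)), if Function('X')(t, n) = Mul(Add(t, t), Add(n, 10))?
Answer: -38043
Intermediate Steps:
Function('X')(t, n) = Mul(2, t, Add(10, n)) (Function('X')(t, n) = Mul(Mul(2, t), Add(10, n)) = Mul(2, t, Add(10, n)))
Add(Add(-19974, Mul(-1, 21493)), Function('X')(-16, -117)) = Add(Add(-19974, Mul(-1, 21493)), Mul(2, -16, Add(10, -117))) = Add(Add(-19974, -21493), Mul(2, -16, -107)) = Add(-41467, 3424) = -38043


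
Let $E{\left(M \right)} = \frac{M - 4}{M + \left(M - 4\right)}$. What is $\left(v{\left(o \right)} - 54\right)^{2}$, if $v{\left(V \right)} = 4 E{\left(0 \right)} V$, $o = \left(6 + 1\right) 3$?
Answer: $900$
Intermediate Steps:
$E{\left(M \right)} = \frac{-4 + M}{-4 + 2 M}$ ($E{\left(M \right)} = \frac{-4 + M}{M + \left(M - 4\right)} = \frac{-4 + M}{M + \left(-4 + M\right)} = \frac{-4 + M}{-4 + 2 M}$)
$o = 21$ ($o = 7 \cdot 3 = 21$)
$v{\left(V \right)} = 4 V$ ($v{\left(V \right)} = 4 \frac{-4 + 0}{2 \left(-2 + 0\right)} V = 4 \cdot \frac{1}{2} \frac{1}{-2} \left(-4\right) V = 4 \cdot \frac{1}{2} \left(- \frac{1}{2}\right) \left(-4\right) V = 4 \cdot 1 V = 4 V$)
$\left(v{\left(o \right)} - 54\right)^{2} = \left(4 \cdot 21 - 54\right)^{2} = \left(84 - 54\right)^{2} = 30^{2} = 900$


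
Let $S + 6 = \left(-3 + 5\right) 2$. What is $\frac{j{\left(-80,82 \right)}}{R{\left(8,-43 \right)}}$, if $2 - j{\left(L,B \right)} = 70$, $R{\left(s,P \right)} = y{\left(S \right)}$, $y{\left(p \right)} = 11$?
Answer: $- \frac{68}{11} \approx -6.1818$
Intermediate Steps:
$S = -2$ ($S = -6 + \left(-3 + 5\right) 2 = -6 + 2 \cdot 2 = -6 + 4 = -2$)
$R{\left(s,P \right)} = 11$
$j{\left(L,B \right)} = -68$ ($j{\left(L,B \right)} = 2 - 70 = -68$)
$\frac{j{\left(-80,82 \right)}}{R{\left(8,-43 \right)}} = - \frac{68}{11}$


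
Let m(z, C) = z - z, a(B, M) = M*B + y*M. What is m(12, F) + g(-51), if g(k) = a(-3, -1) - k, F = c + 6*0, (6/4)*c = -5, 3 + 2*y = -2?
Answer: 113/2 ≈ 56.500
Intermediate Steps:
y = -5/2 (y = -3/2 + (½)*(-2) = -3/2 - 1 = -5/2 ≈ -2.5000)
c = -10/3 (c = (⅔)*(-5) = -10/3 ≈ -3.3333)
a(B, M) = -5*M/2 + B*M (a(B, M) = M*B - 5*M/2 = B*M - 5*M/2 = -5*M/2 + B*M)
F = -10/3 (F = -10/3 + 6*0 = -10/3 + 0 = -10/3 ≈ -3.3333)
g(k) = 11/2 - k (g(k) = (½)*(-1)*(-5 + 2*(-3)) - k = (½)*(-1)*(-5 - 6) - k = (½)*(-1)*(-11) - k = 11/2 - k)
m(z, C) = 0
m(12, F) + g(-51) = 0 + (11/2 - 1*(-51)) = 0 + (11/2 + 51) = 0 + 113/2 = 113/2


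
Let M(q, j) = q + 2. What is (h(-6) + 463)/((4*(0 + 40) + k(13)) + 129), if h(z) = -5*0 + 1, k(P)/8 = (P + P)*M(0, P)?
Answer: 464/705 ≈ 0.65816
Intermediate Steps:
M(q, j) = 2 + q
k(P) = 32*P (k(P) = 8*((P + P)*(2 + 0)) = 8*((2*P)*2) = 8*(4*P) = 32*P)
h(z) = 1 (h(z) = 0 + 1 = 1)
(h(-6) + 463)/((4*(0 + 40) + k(13)) + 129) = (1 + 463)/((4*(0 + 40) + 32*13) + 129) = 464/((4*40 + 416) + 129) = 464/((160 + 416) + 129) = 464/(576 + 129) = 464/705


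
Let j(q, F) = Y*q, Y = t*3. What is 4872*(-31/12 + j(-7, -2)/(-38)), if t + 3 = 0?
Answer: -392602/19 ≈ -20663.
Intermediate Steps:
t = -3 (t = -3 + 0 = -3)
Y = -9 (Y = -3*3 = -9)
j(q, F) = -9*q
4872*(-31/12 + j(-7, -2)/(-38)) = 4872*(-31/12 - 9*(-7)/(-38)) = 4872*(-31*1/12 + 63*(-1/38)) = 4872*(-31/12 - 63/38) = 4872*(-967/228) = -392602/19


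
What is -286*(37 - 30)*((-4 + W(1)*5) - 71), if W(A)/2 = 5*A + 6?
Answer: -70070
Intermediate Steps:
W(A) = 12 + 10*A (W(A) = 2*(5*A + 6) = 2*(6 + 5*A) = 12 + 10*A)
-286*(37 - 30)*((-4 + W(1)*5) - 71) = -286*(37 - 30)*((-4 + (12 + 10*1)*5) - 71) = -2002*((-4 + (12 + 10)*5) - 71) = -2002*((-4 + 22*5) - 71) = -2002*((-4 + 110) - 71) = -2002*(106 - 71) = -2002*35 = -286*245 = -70070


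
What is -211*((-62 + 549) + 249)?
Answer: -155296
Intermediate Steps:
-211*((-62 + 549) + 249) = -211*(487 + 249) = -211*736 = -155296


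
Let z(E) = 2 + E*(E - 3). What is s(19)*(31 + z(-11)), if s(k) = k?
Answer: 3553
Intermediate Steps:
z(E) = 2 + E*(-3 + E)
s(19)*(31 + z(-11)) = 19*(31 + (2 + (-11)**2 - 3*(-11))) = 19*(31 + (2 + 121 + 33)) = 19*(31 + 156) = 19*187 = 3553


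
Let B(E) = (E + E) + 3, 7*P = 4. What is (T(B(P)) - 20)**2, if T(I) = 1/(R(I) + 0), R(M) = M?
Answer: 328329/841 ≈ 390.40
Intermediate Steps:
P = 4/7 (P = (1/7)*4 = 4/7 ≈ 0.57143)
B(E) = 3 + 2*E (B(E) = 2*E + 3 = 3 + 2*E)
T(I) = 1/I (T(I) = 1/(I + 0) = 1/I)
(T(B(P)) - 20)**2 = (1/(3 + 2*(4/7)) - 20)**2 = (1/(3 + 8/7) - 20)**2 = (1/(29/7) - 20)**2 = (7/29 - 20)**2 = (-573/29)**2 = 328329/841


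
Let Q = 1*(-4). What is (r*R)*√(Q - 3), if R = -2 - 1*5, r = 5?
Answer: -35*I*√7 ≈ -92.601*I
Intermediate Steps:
Q = -4
R = -7 (R = -2 - 5 = -7)
(r*R)*√(Q - 3) = (5*(-7))*√(-4 - 3) = -35*I*√7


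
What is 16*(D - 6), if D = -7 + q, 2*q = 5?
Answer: -168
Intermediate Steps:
q = 5/2 (q = (1/2)*5 = 5/2 ≈ 2.5000)
D = -9/2 (D = -7 + 5/2 = -9/2 ≈ -4.5000)
16*(D - 6) = 16*(-9/2 - 6) = 16*(-21/2) = -168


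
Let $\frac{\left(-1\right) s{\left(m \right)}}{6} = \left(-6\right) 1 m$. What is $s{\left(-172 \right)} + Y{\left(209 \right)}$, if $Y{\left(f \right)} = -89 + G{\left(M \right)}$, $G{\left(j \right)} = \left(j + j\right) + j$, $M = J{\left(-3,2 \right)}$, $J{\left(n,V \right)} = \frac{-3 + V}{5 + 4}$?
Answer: $- \frac{18844}{3} \approx -6281.3$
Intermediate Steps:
$J{\left(n,V \right)} = - \frac{1}{3} + \frac{V}{9}$ ($J{\left(n,V \right)} = \frac{-3 + V}{9} = \left(-3 + V\right) \frac{1}{9} = - \frac{1}{3} + \frac{V}{9}$)
$M = - \frac{1}{9}$ ($M = - \frac{1}{3} + \frac{1}{9} \cdot 2 = - \frac{1}{3} + \frac{2}{9} = - \frac{1}{9} \approx -0.11111$)
$G{\left(j \right)} = 3 j$ ($G{\left(j \right)} = 2 j + j = 3 j$)
$Y{\left(f \right)} = - \frac{268}{3}$ ($Y{\left(f \right)} = -89 + 3 \left(- \frac{1}{9}\right) = -89 - \frac{1}{3} = - \frac{268}{3}$)
$s{\left(m \right)} = 36 m$ ($s{\left(m \right)} = - 6 \left(-6\right) 1 m = - 6 \left(- 6 m\right) = 36 m$)
$s{\left(-172 \right)} + Y{\left(209 \right)} = 36 \left(-172\right) - \frac{268}{3} = -6192 - \frac{268}{3} = - \frac{18844}{3}$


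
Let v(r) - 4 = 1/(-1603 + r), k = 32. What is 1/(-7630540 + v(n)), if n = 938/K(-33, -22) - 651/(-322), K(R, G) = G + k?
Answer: -346651/2645132935166 ≈ -1.3105e-7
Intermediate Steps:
K(R, G) = 32 + G (K(R, G) = G + 32 = 32 + G)
n = 22039/230 (n = 938/(32 - 22) - 651/(-322) = 938/10 - 651*(-1/322) = 938*(⅒) + 93/46 = 469/5 + 93/46 = 22039/230 ≈ 95.822)
v(r) = 4 + 1/(-1603 + r)
1/(-7630540 + v(n)) = 1/(-7630540 + (-6411 + 4*(22039/230))/(-1603 + 22039/230)) = 1/(-7630540 + (-6411 + 44078/115)/(-346651/230)) = 1/(-7630540 - 230/346651*(-693187/115)) = 1/(-7630540 + 1386374/346651) = 1/(-2645132935166/346651) = -346651/2645132935166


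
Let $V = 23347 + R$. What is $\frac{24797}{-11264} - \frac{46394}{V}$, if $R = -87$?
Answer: $- \frac{274840059}{65500160} \approx -4.196$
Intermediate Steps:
$V = 23260$ ($V = 23347 - 87 = 23260$)
$\frac{24797}{-11264} - \frac{46394}{V} = \frac{24797}{-11264} - \frac{46394}{23260} = 24797 \left(- \frac{1}{11264}\right) - \frac{23197}{11630} = - \frac{24797}{11264} - \frac{23197}{11630} = - \frac{274840059}{65500160}$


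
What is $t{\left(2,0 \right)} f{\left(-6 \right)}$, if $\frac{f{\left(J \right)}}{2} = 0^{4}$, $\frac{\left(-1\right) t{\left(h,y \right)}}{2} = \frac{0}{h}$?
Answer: $0$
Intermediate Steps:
$t{\left(h,y \right)} = 0$ ($t{\left(h,y \right)} = - 2 \frac{0}{h} = \left(-2\right) 0 = 0$)
$f{\left(J \right)} = 0$ ($f{\left(J \right)} = 2 \cdot 0^{4} = 2 \cdot 0 = 0$)
$t{\left(2,0 \right)} f{\left(-6 \right)} = 0 \cdot 0 = 0$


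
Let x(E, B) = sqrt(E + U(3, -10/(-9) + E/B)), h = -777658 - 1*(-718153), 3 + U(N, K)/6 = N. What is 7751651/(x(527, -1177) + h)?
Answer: -461261992755/3540844498 - 7751651*sqrt(527)/3540844498 ≈ -130.32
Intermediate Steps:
U(N, K) = -18 + 6*N
h = -59505 (h = -777658 + 718153 = -59505)
x(E, B) = sqrt(E) (x(E, B) = sqrt(E + (-18 + 6*3)) = sqrt(E + (-18 + 18)) = sqrt(E + 0) = sqrt(E))
7751651/(x(527, -1177) + h) = 7751651/(sqrt(527) - 59505) = 7751651/(-59505 + sqrt(527))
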